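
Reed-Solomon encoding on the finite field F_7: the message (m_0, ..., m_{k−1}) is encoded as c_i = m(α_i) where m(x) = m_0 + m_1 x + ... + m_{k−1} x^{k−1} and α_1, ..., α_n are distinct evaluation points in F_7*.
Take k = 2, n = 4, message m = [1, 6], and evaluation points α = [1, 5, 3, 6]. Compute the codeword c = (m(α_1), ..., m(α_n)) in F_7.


c = [0, 3, 5, 2]

Message polynomial: m(x) = 1 + 6·x (mod 7).
For each evaluation point α_i, compute m(α_i) mod 7:
  α_1 = 1: Horner steps 6 → 0, so m(1) = 0.
  α_2 = 5: Horner steps 6 → 3, so m(5) = 3.
  α_3 = 3: Horner steps 6 → 5, so m(3) = 5.
  α_4 = 6: Horner steps 6 → 2, so m(6) = 2.
Codeword c = [0, 3, 5, 2] ∈ F_7^4.


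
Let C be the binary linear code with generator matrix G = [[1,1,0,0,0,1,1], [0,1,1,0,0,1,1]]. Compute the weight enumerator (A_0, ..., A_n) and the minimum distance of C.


Weight distribution: A_0 = 1, A_2 = 1, A_4 = 2. Minimum distance d = 2.

Enumerate all 2^2 = 4 messages m ∈ F_2^2.
For each, compute codeword c = mG in F_2^7, then tally its weight.
  m = 00 → c = 0000000, weight = 0.
  m = 10 → c = 1100011, weight = 4.
  m = 01 → c = 0110011, weight = 4.
  m = 11 → c = 1010000, weight = 2.
Tally weights:
  weight 0: 1 codewords.
  weight 2: 1 codewords.
  weight 4: 2 codewords.
Minimum distance d = smallest w > 0 with A_w > 0 = 2.
Sanity: Σ A_w = 4 = 2^2 = 4 ✓.


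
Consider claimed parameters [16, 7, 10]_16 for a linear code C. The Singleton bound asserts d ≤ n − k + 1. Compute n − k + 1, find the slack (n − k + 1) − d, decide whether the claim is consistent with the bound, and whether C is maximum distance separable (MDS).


Singleton RHS = n − k + 1 = 10, slack = 0, bound satisfied, MDS.

Singleton bound: d ≤ n − k + 1.
Here n = 16, k = 7, so n − k + 1 = 10.
Given d = 10, check d ≤ 10: YES.
Slack = (n − k + 1) − d = 0.
The code is MDS (slack = 0).
Description: the claimed parameters are [16, 7, 10]_16; such a code would be MDS (meets Singleton bound).


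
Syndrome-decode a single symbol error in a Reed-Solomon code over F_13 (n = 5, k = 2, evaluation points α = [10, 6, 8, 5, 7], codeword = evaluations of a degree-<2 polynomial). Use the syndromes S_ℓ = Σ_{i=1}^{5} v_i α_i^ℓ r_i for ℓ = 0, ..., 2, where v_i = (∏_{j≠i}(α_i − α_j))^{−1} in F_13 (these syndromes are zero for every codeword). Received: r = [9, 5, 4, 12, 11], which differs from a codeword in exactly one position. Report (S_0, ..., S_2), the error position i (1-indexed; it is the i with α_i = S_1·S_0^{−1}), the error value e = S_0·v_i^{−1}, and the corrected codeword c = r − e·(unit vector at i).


S = (2, 7, 5), error at position 1, error magnitude e = 6, c = [3, 5, 4, 12, 11].

Step 1: column multipliers v_i = (∏_{j≠i}(α_i − α_j))^{−1} mod 13.
  i = 1 (α = 10): (10−6)(10−8)(10−5)(10−7) = 4·2·5·3 = 120 ≡ 3, so v_1 = 3^{−1} = 9 (mod 13).
  i = 2 (α = 6): (6−10)(6−8)(6−5)(6−7) = (−4)·(−2)·1·(−1) = −8 ≡ 5, so v_2 = 5^{−1} = 8 (mod 13).
  i = 3 (α = 8): (8−10)(8−6)(8−5)(8−7) = (−2)·2·3·1 = −12 ≡ 1, so v_3 = 1^{−1} = 1 (mod 13).
  i = 4 (α = 5): (5−10)(5−6)(5−8)(5−7) = (−5)·(−1)·(−3)·(−2) = 30 ≡ 4, so v_4 = 4^{−1} = 10 (mod 13).
  i = 5 (α = 7): (7−10)(7−6)(7−8)(7−5) = (−3)·1·(−1)·2 = 6 ≡ 6, so v_5 = 6^{−1} = 11 (mod 13).
  v = [9, 8, 1, 10, 11].
Step 2: syndromes of r = [9, 5, 4, 12, 11] (all sums mod 13).
  S_0 = Σ v_i r_i = 9·9 + 8·5 + 1·4 + 10·12 + 11·11 = 366 ≡ 2.
  S_1 = Σ v_i α_i r_i = 9·10·9 + 8·6·5 + 1·8·4 + 10·5·12 + 11·7·11 = 2529 ≡ 7.
  α_i^2 mod 13 = [9, 10, 12, 12, 10].
  S_2 = Σ v_i α_i^2 r_i = 9·9·9 + 8·10·5 + 1·12·4 + 10·12·12 + 11·10·11 = 3827 ≡ 5.
  S = (2, 7, 5) ≠ 0, so r is not a codeword (an error is present).
Step 3: locate the error. For a single error e at position i, S_ℓ = v_i·e·α_i^ℓ, so α_err = S_1/S_0.
  S_0^{−1} = 2^{−1} = 7 (mod 13), so α_err = 7·7 = 49 ≡ 10 = α_1. Error position i = 1.
  Consistency check: S_2/S_1 = 5·2 = 10 ≡ 10 = α_err ✓ (single-error assumption holds).
Step 4: error magnitude e = S_0/v_1 = S_0·∏_{j≠1}(α_1 − α_j) = 2·3 = 6 ≡ 6 (mod 13).
Step 5: correct position 1: c_1 = r_1 − e = 9 − 6 ≡ 3 (mod 13). Hence c = [3, 5, 4, 12, 11].
  Check: interpolating c through the α_i gives m(x) = 8 + 6·x (degree < 2) with m(α_i) = c_i for every i, so c is indeed a codeword.


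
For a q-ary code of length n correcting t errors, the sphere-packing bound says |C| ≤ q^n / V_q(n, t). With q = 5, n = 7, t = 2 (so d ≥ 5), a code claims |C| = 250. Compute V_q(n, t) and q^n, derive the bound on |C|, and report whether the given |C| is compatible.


V_q(n, t) = 365, q^n = 78125, Hamming bound = 214, |C| = 250 > bound (violated).

Step 1: Compute V_q(n, t) = Σ_{j=0}^2 C(n, j) (q−1)^j.
  j = 0: C(7,0)·(4)^0 = 1·1 = 1.
  j = 1: C(7,1)·(4)^1 = 7·4 = 28.
  j = 2: C(7,2)·(4)^2 = 21·16 = 336.
  V_q(n, t) = 1 + 28 + 336 = 365.
Step 2: q^n = 5^7 = 78125.
Step 3: Hamming bound ⌊q^n / V_q(n,t)⌋ = ⌊78125/365⌋ = 214.
Step 4: Compare |C| = 250 to 214: violated.
The claimed |C| lies above the Hamming bound, so no 5-ary code of length 7 with d ≥ 5 can have 250 codewords.


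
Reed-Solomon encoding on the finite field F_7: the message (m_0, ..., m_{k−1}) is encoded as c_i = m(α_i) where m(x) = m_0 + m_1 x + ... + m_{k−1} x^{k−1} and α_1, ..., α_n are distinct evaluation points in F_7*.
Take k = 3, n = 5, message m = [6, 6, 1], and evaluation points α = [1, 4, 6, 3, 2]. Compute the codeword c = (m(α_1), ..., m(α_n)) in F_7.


c = [6, 4, 1, 5, 1]

Message polynomial: m(x) = 6 + 6·x + 1·x^2 (mod 7).
For each evaluation point α_i, compute m(α_i) mod 7:
  α_1 = 1: Horner steps 1 → 0 → 6, so m(1) = 6.
  α_2 = 4: Horner steps 1 → 3 → 4, so m(4) = 4.
  α_3 = 6: Horner steps 1 → 5 → 1, so m(6) = 1.
  α_4 = 3: Horner steps 1 → 2 → 5, so m(3) = 5.
  α_5 = 2: Horner steps 1 → 1 → 1, so m(2) = 1.
Codeword c = [6, 4, 1, 5, 1] ∈ F_7^5.


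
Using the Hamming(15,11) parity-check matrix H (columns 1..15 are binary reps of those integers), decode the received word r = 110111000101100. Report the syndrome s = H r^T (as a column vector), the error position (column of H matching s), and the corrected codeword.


s = (1, 1, 1, 1)^T, error position = 15, corrected codeword c = 110111000101101

Compute s = H r^T mod 2 one row at a time:
  s_1 = 0 + 0 + 1 + 0 + 1 + 1 + 0 + 0 = 3 ≡ 1 (mod 2).
  s_2 = 1 + 1 + 1 + 0 + 1 + 1 + 0 + 0 = 5 ≡ 1 (mod 2).
  s_3 = 1 + 0 + 1 + 0 + 1 + 0 + 0 + 0 = 3 ≡ 1 (mod 2).
  s_4 = 1 + 0 + 1 + 0 + 0 + 0 + 1 + 0 = 3 ≡ 1 (mod 2).
s = (1, 1, 1, 1)^T — this equals column 15 of H (binary 1111), so error is at position 15.
Correct: flip bit 15 of r = 110111000101100 to get c = 110111000101101.


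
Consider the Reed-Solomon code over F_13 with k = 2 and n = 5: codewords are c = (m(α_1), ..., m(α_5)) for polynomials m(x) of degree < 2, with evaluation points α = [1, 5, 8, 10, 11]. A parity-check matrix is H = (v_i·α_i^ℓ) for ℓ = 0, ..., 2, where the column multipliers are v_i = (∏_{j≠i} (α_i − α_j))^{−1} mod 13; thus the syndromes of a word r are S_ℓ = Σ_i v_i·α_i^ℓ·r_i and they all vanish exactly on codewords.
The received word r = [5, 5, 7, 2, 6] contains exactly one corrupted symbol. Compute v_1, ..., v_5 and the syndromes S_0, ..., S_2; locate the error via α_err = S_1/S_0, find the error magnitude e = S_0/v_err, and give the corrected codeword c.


S = (9, 6, 4), error at position 2, error magnitude e = 10, c = [5, 8, 7, 2, 6].

Step 1: column multipliers v_i = (∏_{j≠i}(α_i − α_j))^{−1} mod 13.
  i = 1 (α = 1): (1−5)(1−8)(1−10)(1−11) = (−4)·(−7)·(−9)·(−10) = 2520 ≡ 11, so v_1 = 11^{−1} = 6 (mod 13).
  i = 2 (α = 5): (5−1)(5−8)(5−10)(5−11) = 4·(−3)·(−5)·(−6) = −360 ≡ 4, so v_2 = 4^{−1} = 10 (mod 13).
  i = 3 (α = 8): (8−1)(8−5)(8−10)(8−11) = 7·3·(−2)·(−3) = 126 ≡ 9, so v_3 = 9^{−1} = 3 (mod 13).
  i = 4 (α = 10): (10−1)(10−5)(10−8)(10−11) = 9·5·2·(−1) = −90 ≡ 1, so v_4 = 1^{−1} = 1 (mod 13).
  i = 5 (α = 11): (11−1)(11−5)(11−8)(11−10) = 10·6·3·1 = 180 ≡ 11, so v_5 = 11^{−1} = 6 (mod 13).
  v = [6, 10, 3, 1, 6].
Step 2: syndromes of r = [5, 5, 7, 2, 6] (all sums mod 13).
  S_0 = Σ v_i r_i = 6·5 + 10·5 + 3·7 + 1·2 + 6·6 = 139 ≡ 9.
  S_1 = Σ v_i α_i r_i = 6·1·5 + 10·5·5 + 3·8·7 + 1·10·2 + 6·11·6 = 864 ≡ 6.
  α_i^2 mod 13 = [1, 12, 12, 9, 4].
  S_2 = Σ v_i α_i^2 r_i = 6·1·5 + 10·12·5 + 3·12·7 + 1·9·2 + 6·4·6 = 1044 ≡ 4.
  S = (9, 6, 4) ≠ 0, so r is not a codeword (an error is present).
Step 3: locate the error. For a single error e at position i, S_ℓ = v_i·e·α_i^ℓ, so α_err = S_1/S_0.
  S_0^{−1} = 9^{−1} = 3 (mod 13), so α_err = 6·3 = 18 ≡ 5 = α_2. Error position i = 2.
  Consistency check: S_2/S_1 = 4·11 = 44 ≡ 5 = α_err ✓ (single-error assumption holds).
Step 4: error magnitude e = S_0/v_2 = S_0·∏_{j≠2}(α_2 − α_j) = 9·4 = 36 ≡ 10 (mod 13).
Step 5: correct position 2: c_2 = r_2 − e = 5 − 10 ≡ 8 (mod 13). Hence c = [5, 8, 7, 2, 6].
  Check: interpolating c through the α_i gives m(x) = 1 + 4·x (degree < 2) with m(α_i) = c_i for every i, so c is indeed a codeword.


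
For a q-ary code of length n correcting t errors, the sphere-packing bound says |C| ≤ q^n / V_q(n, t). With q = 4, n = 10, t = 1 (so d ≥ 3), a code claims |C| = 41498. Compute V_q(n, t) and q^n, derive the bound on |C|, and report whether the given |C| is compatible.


V_q(n, t) = 31, q^n = 1048576, Hamming bound = 33825, |C| = 41498 > bound (violated).

Step 1: Compute V_q(n, t) = Σ_{j=0}^1 C(n, j) (q−1)^j.
  j = 0: C(10,0)·(3)^0 = 1·1 = 1.
  j = 1: C(10,1)·(3)^1 = 10·3 = 30.
  V_q(n, t) = 1 + 30 = 31.
Step 2: q^n = 4^10 = 1048576.
Step 3: Hamming bound ⌊q^n / V_q(n,t)⌋ = ⌊1048576/31⌋ = 33825.
Step 4: Compare |C| = 41498 to 33825: violated.
The claimed |C| lies above the Hamming bound, so no 4-ary code of length 10 with d ≥ 3 can have 41498 codewords.


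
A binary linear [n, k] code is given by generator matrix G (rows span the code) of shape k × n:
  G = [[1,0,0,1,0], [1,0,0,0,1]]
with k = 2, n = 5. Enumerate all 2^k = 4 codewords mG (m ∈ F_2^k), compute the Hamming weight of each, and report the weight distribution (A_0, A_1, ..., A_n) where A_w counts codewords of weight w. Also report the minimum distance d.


Weight distribution: A_0 = 1, A_2 = 3. Minimum distance d = 2.

Enumerate all 2^2 = 4 messages m ∈ F_2^2.
For each, compute codeword c = mG in F_2^5, then tally its weight.
  m = 00 → c = 00000, weight = 0.
  m = 10 → c = 10010, weight = 2.
  m = 01 → c = 10001, weight = 2.
  m = 11 → c = 00011, weight = 2.
Tally weights:
  weight 0: 1 codewords.
  weight 2: 3 codewords.
Minimum distance d = smallest w > 0 with A_w > 0 = 2.
Sanity: Σ A_w = 4 = 2^2 = 4 ✓.


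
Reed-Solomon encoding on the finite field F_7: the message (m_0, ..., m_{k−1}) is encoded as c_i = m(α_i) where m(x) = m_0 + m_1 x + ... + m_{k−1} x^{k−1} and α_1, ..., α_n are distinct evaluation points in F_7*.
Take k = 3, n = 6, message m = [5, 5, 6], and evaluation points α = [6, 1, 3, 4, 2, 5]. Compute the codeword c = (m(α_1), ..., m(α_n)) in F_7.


c = [6, 2, 4, 2, 4, 5]

Message polynomial: m(x) = 5 + 5·x + 6·x^2 (mod 7).
For each evaluation point α_i, compute m(α_i) mod 7:
  α_1 = 6: Horner steps 6 → 6 → 6, so m(6) = 6.
  α_2 = 1: Horner steps 6 → 4 → 2, so m(1) = 2.
  α_3 = 3: Horner steps 6 → 2 → 4, so m(3) = 4.
  α_4 = 4: Horner steps 6 → 1 → 2, so m(4) = 2.
  α_5 = 2: Horner steps 6 → 3 → 4, so m(2) = 4.
  α_6 = 5: Horner steps 6 → 0 → 5, so m(5) = 5.
Codeword c = [6, 2, 4, 2, 4, 5] ∈ F_7^6.


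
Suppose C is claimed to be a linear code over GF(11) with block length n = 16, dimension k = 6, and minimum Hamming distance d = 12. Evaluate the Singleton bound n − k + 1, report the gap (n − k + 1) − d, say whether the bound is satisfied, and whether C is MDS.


Singleton RHS = n − k + 1 = 11, slack = -1, bound violated (no such code; not MDS).

Singleton bound: d ≤ n − k + 1.
Here n = 16, k = 6, so n − k + 1 = 11.
Given d = 12, check d ≤ 11: NO.
Slack = (n − k + 1) − d = -1.
The slack is negative: d = 12 exceeds n − k + 1 = 11 by 1, so the Singleton bound is violated and no linear [16, 6, 12]_11 code can exist. In particular it is not MDS (MDS requires d = n − k + 1 exactly).
Description: the claimed parameters are [16, 6, 12]_11; such a code would be impossible (violates the Singleton bound).


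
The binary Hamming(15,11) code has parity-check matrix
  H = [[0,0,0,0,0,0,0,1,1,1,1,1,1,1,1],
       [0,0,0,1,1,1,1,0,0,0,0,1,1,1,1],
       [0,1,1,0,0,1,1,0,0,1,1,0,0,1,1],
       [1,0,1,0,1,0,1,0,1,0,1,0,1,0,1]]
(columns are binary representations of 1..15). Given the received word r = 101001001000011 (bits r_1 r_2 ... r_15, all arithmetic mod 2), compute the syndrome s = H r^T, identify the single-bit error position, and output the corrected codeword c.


s = (1, 1, 0, 0)^T, error position = 12, corrected codeword c = 101001001001011

Compute s = H r^T mod 2 one row at a time:
  s_1 = 0 + 1 + 0 + 0 + 0 + 0 + 1 + 1 = 3 ≡ 1 (mod 2).
  s_2 = 0 + 0 + 1 + 0 + 0 + 0 + 1 + 1 = 3 ≡ 1 (mod 2).
  s_3 = 0 + 1 + 1 + 0 + 0 + 0 + 1 + 1 = 4 ≡ 0 (mod 2).
  s_4 = 1 + 1 + 0 + 0 + 1 + 0 + 0 + 1 = 4 ≡ 0 (mod 2).
s = (1, 1, 0, 0)^T — this equals column 12 of H (binary 1100), so error is at position 12.
Correct: flip bit 12 of r = 101001001000011 to get c = 101001001001011.


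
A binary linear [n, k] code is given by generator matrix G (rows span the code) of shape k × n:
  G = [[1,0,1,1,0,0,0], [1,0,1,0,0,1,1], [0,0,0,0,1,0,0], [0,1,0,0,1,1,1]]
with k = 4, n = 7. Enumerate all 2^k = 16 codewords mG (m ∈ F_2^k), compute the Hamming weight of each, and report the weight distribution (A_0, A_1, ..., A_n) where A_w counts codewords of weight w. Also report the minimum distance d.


Weight distribution: A_0 = 1, A_1 = 1, A_2 = 1, A_3 = 5, A_4 = 5, A_5 = 1, A_6 = 1, A_7 = 1. Minimum distance d = 1.

Enumerate all 2^4 = 16 messages m ∈ F_2^4.
For each, compute codeword c = mG in F_2^7, then tally its weight.
  m = 0000 → c = 0000000, weight = 0.
  m = 1000 → c = 1011000, weight = 3.
  m = 0100 → c = 1010011, weight = 4.
  m = 1100 → c = 0001011, weight = 3.
  m = 0010 → c = 0000100, weight = 1.
  m = 1010 → c = 1011100, weight = 4.
  m = 0110 → c = 1010111, weight = 5.
  m = 1110 → c = 0001111, weight = 4.
  m = 0001 → c = 0100111, weight = 4.
  m = 1001 → c = 1111111, weight = 7.
  m = 0101 → c = 1110100, weight = 4.
  m = 1101 → c = 0101100, weight = 3.
  m = 0011 → c = 0100011, weight = 3.
  m = 1011 → c = 1111011, weight = 6.
  m = 0111 → c = 1110000, weight = 3.
  m = 1111 → c = 0101000, weight = 2.
Tally weights:
  weight 0: 1 codewords.
  weight 1: 1 codewords.
  weight 2: 1 codewords.
  weight 3: 5 codewords.
  weight 4: 5 codewords.
  weight 5: 1 codewords.
  weight 6: 1 codewords.
  weight 7: 1 codewords.
Minimum distance d = smallest w > 0 with A_w > 0 = 1.
Sanity: Σ A_w = 16 = 2^4 = 16 ✓.


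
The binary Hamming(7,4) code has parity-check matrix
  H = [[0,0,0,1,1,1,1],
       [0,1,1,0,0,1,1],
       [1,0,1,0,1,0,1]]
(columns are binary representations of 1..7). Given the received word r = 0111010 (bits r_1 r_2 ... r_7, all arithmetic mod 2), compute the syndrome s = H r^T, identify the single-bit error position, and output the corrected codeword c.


s = (0, 1, 1)^T, error position = 3, corrected codeword c = 0101010

Compute s = H r^T mod 2 one row at a time:
  s_1 = 1 + 0 + 1 + 0 = 2 ≡ 0 (mod 2).
  s_2 = 1 + 1 + 1 + 0 = 3 ≡ 1 (mod 2).
  s_3 = 0 + 1 + 0 + 0 = 1 ≡ 1 (mod 2).
s = (0, 1, 1)^T — this equals column 3 of H (binary 011), so error is at position 3.
Correct: flip bit 3 of r = 0111010 to get c = 0101010.


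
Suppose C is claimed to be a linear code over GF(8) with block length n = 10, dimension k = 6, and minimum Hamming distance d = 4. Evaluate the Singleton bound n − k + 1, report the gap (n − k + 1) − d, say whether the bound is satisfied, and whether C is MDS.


Singleton RHS = n − k + 1 = 5, slack = 1, bound satisfied, not MDS.

Singleton bound: d ≤ n − k + 1.
Here n = 10, k = 6, so n − k + 1 = 5.
Given d = 4, check d ≤ 5: YES.
Slack = (n − k + 1) − d = 1.
The code is NOT MDS (slack = 1 > 0).
Description: the claimed parameters are [10, 6, 4]_8; such a code would be non-MDS.


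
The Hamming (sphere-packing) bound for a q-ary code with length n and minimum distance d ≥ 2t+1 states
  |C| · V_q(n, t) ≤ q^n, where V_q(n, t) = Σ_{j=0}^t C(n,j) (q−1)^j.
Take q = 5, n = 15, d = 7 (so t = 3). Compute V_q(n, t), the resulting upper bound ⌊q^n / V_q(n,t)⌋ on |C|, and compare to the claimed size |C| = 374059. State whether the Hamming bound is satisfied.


V_q(n, t) = 30861, q^n = 30517578125, Hamming bound = 988871, |C| = 374059 ≤ bound (satisfied).

Step 1: Compute V_q(n, t) = Σ_{j=0}^3 C(n, j) (q−1)^j.
  j = 0: C(15,0)·(4)^0 = 1·1 = 1.
  j = 1: C(15,1)·(4)^1 = 15·4 = 60.
  j = 2: C(15,2)·(4)^2 = 105·16 = 1680.
  j = 3: C(15,3)·(4)^3 = 455·64 = 29120.
  V_q(n, t) = 1 + 60 + 1680 + 29120 = 30861.
Step 2: q^n = 5^15 = 30517578125.
Step 3: Hamming bound ⌊q^n / V_q(n,t)⌋ = ⌊30517578125/30861⌋ = 988871.
Step 4: Compare |C| = 374059 to 988871: satisfied.
The claimed |C| lies below the Hamming bound.


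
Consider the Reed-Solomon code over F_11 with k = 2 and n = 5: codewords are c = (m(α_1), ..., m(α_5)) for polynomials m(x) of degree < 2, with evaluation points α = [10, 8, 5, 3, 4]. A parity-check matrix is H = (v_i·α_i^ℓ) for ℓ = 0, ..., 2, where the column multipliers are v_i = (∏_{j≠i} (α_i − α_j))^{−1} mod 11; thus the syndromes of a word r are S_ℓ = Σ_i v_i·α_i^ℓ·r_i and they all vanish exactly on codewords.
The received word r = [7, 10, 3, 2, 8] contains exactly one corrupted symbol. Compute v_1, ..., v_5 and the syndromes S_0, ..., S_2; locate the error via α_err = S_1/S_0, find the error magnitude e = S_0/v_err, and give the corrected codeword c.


S = (9, 2, 9), error at position 1, error magnitude e = 7, c = [0, 10, 3, 2, 8].

Step 1: column multipliers v_i = (∏_{j≠i}(α_i − α_j))^{−1} mod 11.
  i = 1 (α = 10): (10−8)(10−5)(10−3)(10−4) = 2·5·7·6 = 420 ≡ 2, so v_1 = 2^{−1} = 6 (mod 11).
  i = 2 (α = 8): (8−10)(8−5)(8−3)(8−4) = (−2)·3·5·4 = −120 ≡ 1, so v_2 = 1^{−1} = 1 (mod 11).
  i = 3 (α = 5): (5−10)(5−8)(5−3)(5−4) = (−5)·(−3)·2·1 = 30 ≡ 8, so v_3 = 8^{−1} = 7 (mod 11).
  i = 4 (α = 3): (3−10)(3−8)(3−5)(3−4) = (−7)·(−5)·(−2)·(−1) = 70 ≡ 4, so v_4 = 4^{−1} = 3 (mod 11).
  i = 5 (α = 4): (4−10)(4−8)(4−5)(4−3) = (−6)·(−4)·(−1)·1 = −24 ≡ 9, so v_5 = 9^{−1} = 5 (mod 11).
  v = [6, 1, 7, 3, 5].
Step 2: syndromes of r = [7, 10, 3, 2, 8] (all sums mod 11).
  S_0 = Σ v_i r_i = 6·7 + 1·10 + 7·3 + 3·2 + 5·8 = 119 ≡ 9.
  S_1 = Σ v_i α_i r_i = 6·10·7 + 1·8·10 + 7·5·3 + 3·3·2 + 5·4·8 = 783 ≡ 2.
  α_i^2 mod 11 = [1, 9, 3, 9, 5].
  S_2 = Σ v_i α_i^2 r_i = 6·1·7 + 1·9·10 + 7·3·3 + 3·9·2 + 5·5·8 = 449 ≡ 9.
  S = (9, 2, 9) ≠ 0, so r is not a codeword (an error is present).
Step 3: locate the error. For a single error e at position i, S_ℓ = v_i·e·α_i^ℓ, so α_err = S_1/S_0.
  S_0^{−1} = 9^{−1} = 5 (mod 11), so α_err = 2·5 = 10 ≡ 10 = α_1. Error position i = 1.
  Consistency check: S_2/S_1 = 9·6 = 54 ≡ 10 = α_err ✓ (single-error assumption holds).
Step 4: error magnitude e = S_0/v_1 = S_0·∏_{j≠1}(α_1 − α_j) = 9·2 = 18 ≡ 7 (mod 11).
Step 5: correct position 1: c_1 = r_1 − e = 7 − 7 ≡ 0 (mod 11). Hence c = [0, 10, 3, 2, 8].
  Check: interpolating c through the α_i gives m(x) = 6 + 6·x (degree < 2) with m(α_i) = c_i for every i, so c is indeed a codeword.


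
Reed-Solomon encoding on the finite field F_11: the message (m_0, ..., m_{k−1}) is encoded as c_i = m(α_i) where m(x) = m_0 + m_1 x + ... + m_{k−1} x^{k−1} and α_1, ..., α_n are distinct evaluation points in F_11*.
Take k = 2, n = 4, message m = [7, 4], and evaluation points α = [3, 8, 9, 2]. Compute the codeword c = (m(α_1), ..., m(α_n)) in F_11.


c = [8, 6, 10, 4]

Message polynomial: m(x) = 7 + 4·x (mod 11).
For each evaluation point α_i, compute m(α_i) mod 11:
  α_1 = 3: Horner steps 4 → 8, so m(3) = 8.
  α_2 = 8: Horner steps 4 → 6, so m(8) = 6.
  α_3 = 9: Horner steps 4 → 10, so m(9) = 10.
  α_4 = 2: Horner steps 4 → 4, so m(2) = 4.
Codeword c = [8, 6, 10, 4] ∈ F_11^4.


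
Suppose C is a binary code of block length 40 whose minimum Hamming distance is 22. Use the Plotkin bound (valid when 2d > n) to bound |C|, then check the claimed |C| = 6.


Plotkin bound M ≤ 10; given |C| = 6 ≤ bound (satisfied).

Check applicability: 2d = 44, n = 40.
2d − n = 4 > 0, so Plotkin applies.
Compute d/(2d−n) = 22/4 ≈ 5.5000.
⌊d/(2d−n)⌋ = 5.
Plotkin bound: M ≤ 2·5 = 10.
Given |C| = 6, check: satisfied.
This |C| is below the Plotkin bound.


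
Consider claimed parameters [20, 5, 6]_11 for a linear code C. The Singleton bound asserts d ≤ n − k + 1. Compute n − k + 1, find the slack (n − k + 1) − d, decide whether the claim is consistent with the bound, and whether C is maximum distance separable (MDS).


Singleton RHS = n − k + 1 = 16, slack = 10, bound satisfied, not MDS.

Singleton bound: d ≤ n − k + 1.
Here n = 20, k = 5, so n − k + 1 = 16.
Given d = 6, check d ≤ 16: YES.
Slack = (n − k + 1) − d = 10.
The code is NOT MDS (slack = 10 > 0).
Description: the claimed parameters are [20, 5, 6]_11; such a code would be non-MDS.


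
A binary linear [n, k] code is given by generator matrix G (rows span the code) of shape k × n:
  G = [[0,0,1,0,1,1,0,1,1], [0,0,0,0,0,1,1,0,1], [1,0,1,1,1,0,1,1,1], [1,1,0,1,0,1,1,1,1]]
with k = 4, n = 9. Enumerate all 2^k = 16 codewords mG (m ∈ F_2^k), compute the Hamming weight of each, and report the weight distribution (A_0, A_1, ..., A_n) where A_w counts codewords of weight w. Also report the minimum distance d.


Weight distribution: A_0 = 1, A_3 = 3, A_4 = 5, A_5 = 2, A_6 = 2, A_7 = 3. Minimum distance d = 3.

Enumerate all 2^4 = 16 messages m ∈ F_2^4.
For each, compute codeword c = mG in F_2^9, then tally its weight.
  m = 0000 → c = 000000000, weight = 0.
  m = 1000 → c = 001011011, weight = 5.
  m = 0100 → c = 000001101, weight = 3.
  m = 1100 → c = 001010110, weight = 4.
  m = 0010 → c = 101110111, weight = 7.
  m = 1010 → c = 100101100, weight = 4.
  m = 0110 → c = 101111010, weight = 6.
  m = 1110 → c = 100100001, weight = 3.
  m = 0001 → c = 110101111, weight = 7.
  m = 1001 → c = 111110100, weight = 6.
  m = 0101 → c = 110100010, weight = 4.
  m = 1101 → c = 111111001, weight = 7.
  m = 0011 → c = 011011000, weight = 4.
  m = 1011 → c = 010000011, weight = 3.
  m = 0111 → c = 011010101, weight = 5.
  m = 1111 → c = 010001110, weight = 4.
Tally weights:
  weight 0: 1 codewords.
  weight 3: 3 codewords.
  weight 4: 5 codewords.
  weight 5: 2 codewords.
  weight 6: 2 codewords.
  weight 7: 3 codewords.
Minimum distance d = smallest w > 0 with A_w > 0 = 3.
Sanity: Σ A_w = 16 = 2^4 = 16 ✓.


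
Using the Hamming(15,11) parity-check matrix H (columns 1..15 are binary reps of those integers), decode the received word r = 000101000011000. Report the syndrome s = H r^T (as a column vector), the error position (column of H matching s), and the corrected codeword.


s = (0, 1, 0, 1)^T, error position = 5, corrected codeword c = 000111000011000

Compute s = H r^T mod 2 one row at a time:
  s_1 = 0 + 0 + 0 + 1 + 1 + 0 + 0 + 0 = 2 ≡ 0 (mod 2).
  s_2 = 1 + 0 + 1 + 0 + 1 + 0 + 0 + 0 = 3 ≡ 1 (mod 2).
  s_3 = 0 + 0 + 1 + 0 + 0 + 1 + 0 + 0 = 2 ≡ 0 (mod 2).
  s_4 = 0 + 0 + 0 + 0 + 0 + 1 + 0 + 0 = 1 ≡ 1 (mod 2).
s = (0, 1, 0, 1)^T — this equals column 5 of H (binary 0101), so error is at position 5.
Correct: flip bit 5 of r = 000101000011000 to get c = 000111000011000.


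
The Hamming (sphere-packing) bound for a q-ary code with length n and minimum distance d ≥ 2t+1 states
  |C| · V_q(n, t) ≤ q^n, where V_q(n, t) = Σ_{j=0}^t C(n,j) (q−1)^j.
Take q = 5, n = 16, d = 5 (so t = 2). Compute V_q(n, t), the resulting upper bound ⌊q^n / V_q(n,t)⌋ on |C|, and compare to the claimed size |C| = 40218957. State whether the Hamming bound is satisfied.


V_q(n, t) = 1985, q^n = 152587890625, Hamming bound = 76870473, |C| = 40218957 ≤ bound (satisfied).

Step 1: Compute V_q(n, t) = Σ_{j=0}^2 C(n, j) (q−1)^j.
  j = 0: C(16,0)·(4)^0 = 1·1 = 1.
  j = 1: C(16,1)·(4)^1 = 16·4 = 64.
  j = 2: C(16,2)·(4)^2 = 120·16 = 1920.
  V_q(n, t) = 1 + 64 + 1920 = 1985.
Step 2: q^n = 5^16 = 152587890625.
Step 3: Hamming bound ⌊q^n / V_q(n,t)⌋ = ⌊152587890625/1985⌋ = 76870473.
Step 4: Compare |C| = 40218957 to 76870473: satisfied.
The claimed |C| lies below the Hamming bound.


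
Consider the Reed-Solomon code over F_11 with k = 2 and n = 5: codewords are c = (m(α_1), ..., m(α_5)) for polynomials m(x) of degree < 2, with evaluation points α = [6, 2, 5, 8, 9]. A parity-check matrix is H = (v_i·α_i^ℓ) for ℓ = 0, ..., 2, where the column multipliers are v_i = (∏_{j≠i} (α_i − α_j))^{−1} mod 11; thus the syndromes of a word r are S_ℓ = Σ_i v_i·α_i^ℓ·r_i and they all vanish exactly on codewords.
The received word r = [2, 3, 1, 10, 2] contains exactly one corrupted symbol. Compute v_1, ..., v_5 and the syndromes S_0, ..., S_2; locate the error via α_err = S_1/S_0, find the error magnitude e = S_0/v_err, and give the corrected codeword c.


S = (10, 5, 8), error at position 1, error magnitude e = 9, c = [4, 3, 1, 10, 2].

Step 1: column multipliers v_i = (∏_{j≠i}(α_i − α_j))^{−1} mod 11.
  i = 1 (α = 6): (6−2)(6−5)(6−8)(6−9) = 4·1·(−2)·(−3) = 24 ≡ 2, so v_1 = 2^{−1} = 6 (mod 11).
  i = 2 (α = 2): (2−6)(2−5)(2−8)(2−9) = (−4)·(−3)·(−6)·(−7) = 504 ≡ 9, so v_2 = 9^{−1} = 5 (mod 11).
  i = 3 (α = 5): (5−6)(5−2)(5−8)(5−9) = (−1)·3·(−3)·(−4) = −36 ≡ 8, so v_3 = 8^{−1} = 7 (mod 11).
  i = 4 (α = 8): (8−6)(8−2)(8−5)(8−9) = 2·6·3·(−1) = −36 ≡ 8, so v_4 = 8^{−1} = 7 (mod 11).
  i = 5 (α = 9): (9−6)(9−2)(9−5)(9−8) = 3·7·4·1 = 84 ≡ 7, so v_5 = 7^{−1} = 8 (mod 11).
  v = [6, 5, 7, 7, 8].
Step 2: syndromes of r = [2, 3, 1, 10, 2] (all sums mod 11).
  S_0 = Σ v_i r_i = 6·2 + 5·3 + 7·1 + 7·10 + 8·2 = 120 ≡ 10.
  S_1 = Σ v_i α_i r_i = 6·6·2 + 5·2·3 + 7·5·1 + 7·8·10 + 8·9·2 = 841 ≡ 5.
  α_i^2 mod 11 = [3, 4, 3, 9, 4].
  S_2 = Σ v_i α_i^2 r_i = 6·3·2 + 5·4·3 + 7·3·1 + 7·9·10 + 8·4·2 = 811 ≡ 8.
  S = (10, 5, 8) ≠ 0, so r is not a codeword (an error is present).
Step 3: locate the error. For a single error e at position i, S_ℓ = v_i·e·α_i^ℓ, so α_err = S_1/S_0.
  S_0^{−1} = 10^{−1} = 10 (mod 11), so α_err = 5·10 = 50 ≡ 6 = α_1. Error position i = 1.
  Consistency check: S_2/S_1 = 8·9 = 72 ≡ 6 = α_err ✓ (single-error assumption holds).
Step 4: error magnitude e = S_0/v_1 = S_0·∏_{j≠1}(α_1 − α_j) = 10·2 = 20 ≡ 9 (mod 11).
Step 5: correct position 1: c_1 = r_1 − e = 2 − 9 ≡ 4 (mod 11). Hence c = [4, 3, 1, 10, 2].
  Check: interpolating c through the α_i gives m(x) = 8 + 3·x (degree < 2) with m(α_i) = c_i for every i, so c is indeed a codeword.


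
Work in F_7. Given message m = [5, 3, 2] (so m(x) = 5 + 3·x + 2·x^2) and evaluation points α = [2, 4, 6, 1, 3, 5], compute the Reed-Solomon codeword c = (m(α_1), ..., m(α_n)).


c = [5, 0, 4, 3, 4, 0]

Message polynomial: m(x) = 5 + 3·x + 2·x^2 (mod 7).
For each evaluation point α_i, compute m(α_i) mod 7:
  α_1 = 2: Horner steps 2 → 0 → 5, so m(2) = 5.
  α_2 = 4: Horner steps 2 → 4 → 0, so m(4) = 0.
  α_3 = 6: Horner steps 2 → 1 → 4, so m(6) = 4.
  α_4 = 1: Horner steps 2 → 5 → 3, so m(1) = 3.
  α_5 = 3: Horner steps 2 → 2 → 4, so m(3) = 4.
  α_6 = 5: Horner steps 2 → 6 → 0, so m(5) = 0.
Codeword c = [5, 0, 4, 3, 4, 0] ∈ F_7^6.


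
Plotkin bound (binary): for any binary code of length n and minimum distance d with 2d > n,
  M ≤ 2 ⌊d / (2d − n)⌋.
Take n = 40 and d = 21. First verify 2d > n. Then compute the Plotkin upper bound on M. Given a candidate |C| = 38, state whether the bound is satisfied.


Plotkin bound M ≤ 20; given |C| = 38 > bound (violated).

Check applicability: 2d = 42, n = 40.
2d − n = 2 > 0, so Plotkin applies.
Compute d/(2d−n) = 21/2 ≈ 10.5000.
⌊d/(2d−n)⌋ = 10.
Plotkin bound: M ≤ 2·10 = 20.
Given |C| = 38, check: VIOLATED.
This |C| is above the Plotkin bound, so no binary code with n = 40, d = 21 and 38 codewords exists.


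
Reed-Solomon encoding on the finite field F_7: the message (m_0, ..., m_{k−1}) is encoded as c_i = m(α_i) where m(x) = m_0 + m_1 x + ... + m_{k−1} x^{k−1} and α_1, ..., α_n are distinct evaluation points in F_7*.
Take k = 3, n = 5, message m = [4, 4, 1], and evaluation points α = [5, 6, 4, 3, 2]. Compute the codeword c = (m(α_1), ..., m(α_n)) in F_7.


c = [0, 1, 1, 4, 2]

Message polynomial: m(x) = 4 + 4·x + 1·x^2 (mod 7).
For each evaluation point α_i, compute m(α_i) mod 7:
  α_1 = 5: Horner steps 1 → 2 → 0, so m(5) = 0.
  α_2 = 6: Horner steps 1 → 3 → 1, so m(6) = 1.
  α_3 = 4: Horner steps 1 → 1 → 1, so m(4) = 1.
  α_4 = 3: Horner steps 1 → 0 → 4, so m(3) = 4.
  α_5 = 2: Horner steps 1 → 6 → 2, so m(2) = 2.
Codeword c = [0, 1, 1, 4, 2] ∈ F_7^5.


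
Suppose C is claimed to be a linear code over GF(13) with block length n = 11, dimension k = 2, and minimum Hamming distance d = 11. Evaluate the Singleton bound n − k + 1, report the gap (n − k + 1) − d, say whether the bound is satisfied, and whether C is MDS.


Singleton RHS = n − k + 1 = 10, slack = -1, bound violated (no such code; not MDS).

Singleton bound: d ≤ n − k + 1.
Here n = 11, k = 2, so n − k + 1 = 10.
Given d = 11, check d ≤ 10: NO.
Slack = (n − k + 1) − d = -1.
The slack is negative: d = 11 exceeds n − k + 1 = 10 by 1, so the Singleton bound is violated and no linear [11, 2, 11]_13 code can exist. In particular it is not MDS (MDS requires d = n − k + 1 exactly).
Description: the claimed parameters are [11, 2, 11]_13; such a code would be impossible (violates the Singleton bound).


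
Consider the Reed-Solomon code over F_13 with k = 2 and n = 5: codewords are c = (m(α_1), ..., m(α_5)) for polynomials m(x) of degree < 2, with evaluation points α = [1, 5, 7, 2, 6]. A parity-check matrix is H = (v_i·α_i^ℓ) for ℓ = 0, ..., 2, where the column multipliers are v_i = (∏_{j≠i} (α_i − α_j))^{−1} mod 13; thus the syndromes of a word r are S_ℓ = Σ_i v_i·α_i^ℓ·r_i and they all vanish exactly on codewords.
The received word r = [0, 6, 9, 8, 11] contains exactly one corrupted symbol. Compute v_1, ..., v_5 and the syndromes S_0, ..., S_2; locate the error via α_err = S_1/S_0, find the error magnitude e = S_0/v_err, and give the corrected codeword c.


S = (6, 10, 8), error at position 5, error magnitude e = 10, c = [0, 6, 9, 8, 1].

Step 1: column multipliers v_i = (∏_{j≠i}(α_i − α_j))^{−1} mod 13.
  i = 1 (α = 1): (1−5)(1−7)(1−2)(1−6) = (−4)·(−6)·(−1)·(−5) = 120 ≡ 3, so v_1 = 3^{−1} = 9 (mod 13).
  i = 2 (α = 5): (5−1)(5−7)(5−2)(5−6) = 4·(−2)·3·(−1) = 24 ≡ 11, so v_2 = 11^{−1} = 6 (mod 13).
  i = 3 (α = 7): (7−1)(7−5)(7−2)(7−6) = 6·2·5·1 = 60 ≡ 8, so v_3 = 8^{−1} = 5 (mod 13).
  i = 4 (α = 2): (2−1)(2−5)(2−7)(2−6) = 1·(−3)·(−5)·(−4) = −60 ≡ 5, so v_4 = 5^{−1} = 8 (mod 13).
  i = 5 (α = 6): (6−1)(6−5)(6−7)(6−2) = 5·1·(−1)·4 = −20 ≡ 6, so v_5 = 6^{−1} = 11 (mod 13).
  v = [9, 6, 5, 8, 11].
Step 2: syndromes of r = [0, 6, 9, 8, 11] (all sums mod 13).
  S_0 = Σ v_i r_i = 9·0 + 6·6 + 5·9 + 8·8 + 11·11 = 266 ≡ 6.
  S_1 = Σ v_i α_i r_i = 9·1·0 + 6·5·6 + 5·7·9 + 8·2·8 + 11·6·11 = 1349 ≡ 10.
  α_i^2 mod 13 = [1, 12, 10, 4, 10].
  S_2 = Σ v_i α_i^2 r_i = 9·1·0 + 6·12·6 + 5·10·9 + 8·4·8 + 11·10·11 = 2348 ≡ 8.
  S = (6, 10, 8) ≠ 0, so r is not a codeword (an error is present).
Step 3: locate the error. For a single error e at position i, S_ℓ = v_i·e·α_i^ℓ, so α_err = S_1/S_0.
  S_0^{−1} = 6^{−1} = 11 (mod 13), so α_err = 10·11 = 110 ≡ 6 = α_5. Error position i = 5.
  Consistency check: S_2/S_1 = 8·4 = 32 ≡ 6 = α_err ✓ (single-error assumption holds).
Step 4: error magnitude e = S_0/v_5 = S_0·∏_{j≠5}(α_5 − α_j) = 6·6 = 36 ≡ 10 (mod 13).
Step 5: correct position 5: c_5 = r_5 − e = 11 − 10 ≡ 1 (mod 13). Hence c = [0, 6, 9, 8, 1].
  Check: interpolating c through the α_i gives m(x) = 5 + 8·x (degree < 2) with m(α_i) = c_i for every i, so c is indeed a codeword.


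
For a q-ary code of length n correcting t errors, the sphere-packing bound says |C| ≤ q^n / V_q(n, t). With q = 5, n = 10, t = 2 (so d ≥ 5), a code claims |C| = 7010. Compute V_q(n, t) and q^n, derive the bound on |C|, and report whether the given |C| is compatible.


V_q(n, t) = 761, q^n = 9765625, Hamming bound = 12832, |C| = 7010 ≤ bound (satisfied).

Step 1: Compute V_q(n, t) = Σ_{j=0}^2 C(n, j) (q−1)^j.
  j = 0: C(10,0)·(4)^0 = 1·1 = 1.
  j = 1: C(10,1)·(4)^1 = 10·4 = 40.
  j = 2: C(10,2)·(4)^2 = 45·16 = 720.
  V_q(n, t) = 1 + 40 + 720 = 761.
Step 2: q^n = 5^10 = 9765625.
Step 3: Hamming bound ⌊q^n / V_q(n,t)⌋ = ⌊9765625/761⌋ = 12832.
Step 4: Compare |C| = 7010 to 12832: satisfied.
The claimed |C| lies below the Hamming bound.


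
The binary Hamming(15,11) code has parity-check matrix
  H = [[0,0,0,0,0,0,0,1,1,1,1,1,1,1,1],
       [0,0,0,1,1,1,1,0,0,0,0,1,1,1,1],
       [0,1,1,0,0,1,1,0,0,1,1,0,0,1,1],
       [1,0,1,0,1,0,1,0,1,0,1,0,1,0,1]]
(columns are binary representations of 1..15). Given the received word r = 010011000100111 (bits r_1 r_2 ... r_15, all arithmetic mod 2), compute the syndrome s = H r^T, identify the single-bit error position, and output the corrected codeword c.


s = (0, 1, 1, 1)^T, error position = 7, corrected codeword c = 010011100100111

Compute s = H r^T mod 2 one row at a time:
  s_1 = 0 + 0 + 1 + 0 + 0 + 1 + 1 + 1 = 4 ≡ 0 (mod 2).
  s_2 = 0 + 1 + 1 + 0 + 0 + 1 + 1 + 1 = 5 ≡ 1 (mod 2).
  s_3 = 1 + 0 + 1 + 0 + 1 + 0 + 1 + 1 = 5 ≡ 1 (mod 2).
  s_4 = 0 + 0 + 1 + 0 + 0 + 0 + 1 + 1 = 3 ≡ 1 (mod 2).
s = (0, 1, 1, 1)^T — this equals column 7 of H (binary 0111), so error is at position 7.
Correct: flip bit 7 of r = 010011000100111 to get c = 010011100100111.


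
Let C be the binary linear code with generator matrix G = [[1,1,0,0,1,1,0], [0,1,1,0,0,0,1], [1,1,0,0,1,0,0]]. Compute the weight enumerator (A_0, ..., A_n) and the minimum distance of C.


Weight distribution: A_0 = 1, A_1 = 1, A_3 = 2, A_4 = 3, A_5 = 1. Minimum distance d = 1.

Enumerate all 2^3 = 8 messages m ∈ F_2^3.
For each, compute codeword c = mG in F_2^7, then tally its weight.
  m = 000 → c = 0000000, weight = 0.
  m = 100 → c = 1100110, weight = 4.
  m = 010 → c = 0110001, weight = 3.
  m = 110 → c = 1010111, weight = 5.
  m = 001 → c = 1100100, weight = 3.
  m = 101 → c = 0000010, weight = 1.
  m = 011 → c = 1010101, weight = 4.
  m = 111 → c = 0110011, weight = 4.
Tally weights:
  weight 0: 1 codewords.
  weight 1: 1 codewords.
  weight 3: 2 codewords.
  weight 4: 3 codewords.
  weight 5: 1 codewords.
Minimum distance d = smallest w > 0 with A_w > 0 = 1.
Sanity: Σ A_w = 8 = 2^3 = 8 ✓.


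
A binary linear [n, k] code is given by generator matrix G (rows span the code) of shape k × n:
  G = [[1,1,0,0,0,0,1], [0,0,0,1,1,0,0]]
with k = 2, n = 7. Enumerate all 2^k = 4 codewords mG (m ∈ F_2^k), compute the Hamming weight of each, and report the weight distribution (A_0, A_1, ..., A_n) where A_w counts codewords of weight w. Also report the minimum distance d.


Weight distribution: A_0 = 1, A_2 = 1, A_3 = 1, A_5 = 1. Minimum distance d = 2.

Enumerate all 2^2 = 4 messages m ∈ F_2^2.
For each, compute codeword c = mG in F_2^7, then tally its weight.
  m = 00 → c = 0000000, weight = 0.
  m = 10 → c = 1100001, weight = 3.
  m = 01 → c = 0001100, weight = 2.
  m = 11 → c = 1101101, weight = 5.
Tally weights:
  weight 0: 1 codewords.
  weight 2: 1 codewords.
  weight 3: 1 codewords.
  weight 5: 1 codewords.
Minimum distance d = smallest w > 0 with A_w > 0 = 2.
Sanity: Σ A_w = 4 = 2^2 = 4 ✓.


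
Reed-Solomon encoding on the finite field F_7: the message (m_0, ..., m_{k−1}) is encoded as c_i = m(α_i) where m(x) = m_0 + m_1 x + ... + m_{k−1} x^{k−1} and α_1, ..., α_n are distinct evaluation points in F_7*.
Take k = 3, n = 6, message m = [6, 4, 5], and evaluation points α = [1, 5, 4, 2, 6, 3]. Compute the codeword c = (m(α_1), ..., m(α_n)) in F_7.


c = [1, 4, 4, 6, 0, 0]

Message polynomial: m(x) = 6 + 4·x + 5·x^2 (mod 7).
For each evaluation point α_i, compute m(α_i) mod 7:
  α_1 = 1: Horner steps 5 → 2 → 1, so m(1) = 1.
  α_2 = 5: Horner steps 5 → 1 → 4, so m(5) = 4.
  α_3 = 4: Horner steps 5 → 3 → 4, so m(4) = 4.
  α_4 = 2: Horner steps 5 → 0 → 6, so m(2) = 6.
  α_5 = 6: Horner steps 5 → 6 → 0, so m(6) = 0.
  α_6 = 3: Horner steps 5 → 5 → 0, so m(3) = 0.
Codeword c = [1, 4, 4, 6, 0, 0] ∈ F_7^6.


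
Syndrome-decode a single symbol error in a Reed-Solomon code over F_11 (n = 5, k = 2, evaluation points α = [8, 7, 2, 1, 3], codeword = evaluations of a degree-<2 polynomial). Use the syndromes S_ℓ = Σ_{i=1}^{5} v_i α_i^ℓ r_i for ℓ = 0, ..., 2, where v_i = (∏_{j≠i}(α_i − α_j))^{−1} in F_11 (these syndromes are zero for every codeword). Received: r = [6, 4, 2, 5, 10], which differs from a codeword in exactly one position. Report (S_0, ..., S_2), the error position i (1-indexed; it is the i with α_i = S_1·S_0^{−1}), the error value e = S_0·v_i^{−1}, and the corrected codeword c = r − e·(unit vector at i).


S = (6, 9, 8), error at position 2, error magnitude e = 6, c = [6, 9, 2, 5, 10].

Step 1: column multipliers v_i = (∏_{j≠i}(α_i − α_j))^{−1} mod 11.
  i = 1 (α = 8): (8−7)(8−2)(8−1)(8−3) = 1·6·7·5 = 210 ≡ 1, so v_1 = 1^{−1} = 1 (mod 11).
  i = 2 (α = 7): (7−8)(7−2)(7−1)(7−3) = (−1)·5·6·4 = −120 ≡ 1, so v_2 = 1^{−1} = 1 (mod 11).
  i = 3 (α = 2): (2−8)(2−7)(2−1)(2−3) = (−6)·(−5)·1·(−1) = −30 ≡ 3, so v_3 = 3^{−1} = 4 (mod 11).
  i = 4 (α = 1): (1−8)(1−7)(1−2)(1−3) = (−7)·(−6)·(−1)·(−2) = 84 ≡ 7, so v_4 = 7^{−1} = 8 (mod 11).
  i = 5 (α = 3): (3−8)(3−7)(3−2)(3−1) = (−5)·(−4)·1·2 = 40 ≡ 7, so v_5 = 7^{−1} = 8 (mod 11).
  v = [1, 1, 4, 8, 8].
Step 2: syndromes of r = [6, 4, 2, 5, 10] (all sums mod 11).
  S_0 = Σ v_i r_i = 1·6 + 1·4 + 4·2 + 8·5 + 8·10 = 138 ≡ 6.
  S_1 = Σ v_i α_i r_i = 1·8·6 + 1·7·4 + 4·2·2 + 8·1·5 + 8·3·10 = 372 ≡ 9.
  α_i^2 mod 11 = [9, 5, 4, 1, 9].
  S_2 = Σ v_i α_i^2 r_i = 1·9·6 + 1·5·4 + 4·4·2 + 8·1·5 + 8·9·10 = 866 ≡ 8.
  S = (6, 9, 8) ≠ 0, so r is not a codeword (an error is present).
Step 3: locate the error. For a single error e at position i, S_ℓ = v_i·e·α_i^ℓ, so α_err = S_1/S_0.
  S_0^{−1} = 6^{−1} = 2 (mod 11), so α_err = 9·2 = 18 ≡ 7 = α_2. Error position i = 2.
  Consistency check: S_2/S_1 = 8·5 = 40 ≡ 7 = α_err ✓ (single-error assumption holds).
Step 4: error magnitude e = S_0/v_2 = S_0·∏_{j≠2}(α_2 − α_j) = 6·1 = 6 ≡ 6 (mod 11).
Step 5: correct position 2: c_2 = r_2 − e = 4 − 6 ≡ 9 (mod 11). Hence c = [6, 9, 2, 5, 10].
  Check: interpolating c through the α_i gives m(x) = 8 + 8·x (degree < 2) with m(α_i) = c_i for every i, so c is indeed a codeword.


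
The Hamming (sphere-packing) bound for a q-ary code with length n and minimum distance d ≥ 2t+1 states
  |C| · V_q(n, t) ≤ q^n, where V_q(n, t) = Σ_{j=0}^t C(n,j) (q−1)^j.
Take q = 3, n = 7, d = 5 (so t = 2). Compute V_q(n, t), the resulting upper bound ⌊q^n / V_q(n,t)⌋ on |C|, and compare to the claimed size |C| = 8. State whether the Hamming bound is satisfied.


V_q(n, t) = 99, q^n = 2187, Hamming bound = 22, |C| = 8 ≤ bound (satisfied).

Step 1: Compute V_q(n, t) = Σ_{j=0}^2 C(n, j) (q−1)^j.
  j = 0: C(7,0)·(2)^0 = 1·1 = 1.
  j = 1: C(7,1)·(2)^1 = 7·2 = 14.
  j = 2: C(7,2)·(2)^2 = 21·4 = 84.
  V_q(n, t) = 1 + 14 + 84 = 99.
Step 2: q^n = 3^7 = 2187.
Step 3: Hamming bound ⌊q^n / V_q(n,t)⌋ = ⌊2187/99⌋ = 22.
Step 4: Compare |C| = 8 to 22: satisfied.
The claimed |C| lies below the Hamming bound.
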